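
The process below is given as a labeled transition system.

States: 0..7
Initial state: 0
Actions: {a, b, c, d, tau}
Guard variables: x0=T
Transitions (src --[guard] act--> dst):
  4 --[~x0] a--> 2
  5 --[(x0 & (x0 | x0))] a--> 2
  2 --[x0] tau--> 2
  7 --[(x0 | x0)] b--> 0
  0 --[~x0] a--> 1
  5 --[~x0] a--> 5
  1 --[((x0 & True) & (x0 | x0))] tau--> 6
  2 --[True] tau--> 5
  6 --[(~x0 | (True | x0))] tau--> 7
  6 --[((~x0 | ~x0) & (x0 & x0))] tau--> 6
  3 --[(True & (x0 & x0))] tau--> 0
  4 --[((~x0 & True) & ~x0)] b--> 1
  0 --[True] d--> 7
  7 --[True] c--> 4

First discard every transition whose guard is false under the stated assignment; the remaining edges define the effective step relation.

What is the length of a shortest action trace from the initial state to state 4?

Answer: 2

Analysis:
Layered search for 4:
  L0 = {0}
  L1 = {7}
  L2 = {4}
4 enters at depth 2; path d·c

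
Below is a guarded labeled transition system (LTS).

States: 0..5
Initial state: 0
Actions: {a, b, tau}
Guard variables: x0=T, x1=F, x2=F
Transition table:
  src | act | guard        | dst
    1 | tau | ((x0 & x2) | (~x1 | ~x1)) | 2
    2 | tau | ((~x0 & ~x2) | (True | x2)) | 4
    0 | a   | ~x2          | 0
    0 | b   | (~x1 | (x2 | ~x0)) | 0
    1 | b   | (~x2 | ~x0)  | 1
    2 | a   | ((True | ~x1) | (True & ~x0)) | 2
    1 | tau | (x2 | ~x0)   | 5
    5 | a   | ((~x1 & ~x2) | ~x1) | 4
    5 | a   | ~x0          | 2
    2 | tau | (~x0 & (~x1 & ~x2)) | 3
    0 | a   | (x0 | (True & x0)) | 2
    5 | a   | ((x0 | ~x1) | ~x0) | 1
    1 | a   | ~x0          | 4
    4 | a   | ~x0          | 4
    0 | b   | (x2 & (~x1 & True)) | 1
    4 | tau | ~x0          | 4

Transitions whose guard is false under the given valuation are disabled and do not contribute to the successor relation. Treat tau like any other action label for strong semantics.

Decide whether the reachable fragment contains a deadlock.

Answer: DEADLOCK at state 4

Working:
R = {0,2,4}
  0: a→0  a→2  b→0  [3 exit(s)]
  2: a→2  tau→4  [2 exit(s)]
  4: ∅  [no exit]
Path to 4: a·tau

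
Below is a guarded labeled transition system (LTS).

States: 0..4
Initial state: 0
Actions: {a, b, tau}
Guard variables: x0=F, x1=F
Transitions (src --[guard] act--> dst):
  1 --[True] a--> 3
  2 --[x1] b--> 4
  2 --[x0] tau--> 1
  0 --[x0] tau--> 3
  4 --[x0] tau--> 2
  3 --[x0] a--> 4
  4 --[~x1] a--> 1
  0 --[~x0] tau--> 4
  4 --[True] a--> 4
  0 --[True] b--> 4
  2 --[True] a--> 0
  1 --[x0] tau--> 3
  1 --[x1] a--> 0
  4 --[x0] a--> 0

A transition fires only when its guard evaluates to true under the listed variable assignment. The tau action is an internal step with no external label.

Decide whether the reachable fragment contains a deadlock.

Reachable = {0,1,3,4}
  0: b→4  tau→4  [2 exit(s)]
  1: a→3  [1 exit(s)]
  3: ∅  [STUCK]
  4: a→1  a→4  [2 exit(s)]
trace reaching 3: tau·a·a

Answer: DEADLOCK at state 3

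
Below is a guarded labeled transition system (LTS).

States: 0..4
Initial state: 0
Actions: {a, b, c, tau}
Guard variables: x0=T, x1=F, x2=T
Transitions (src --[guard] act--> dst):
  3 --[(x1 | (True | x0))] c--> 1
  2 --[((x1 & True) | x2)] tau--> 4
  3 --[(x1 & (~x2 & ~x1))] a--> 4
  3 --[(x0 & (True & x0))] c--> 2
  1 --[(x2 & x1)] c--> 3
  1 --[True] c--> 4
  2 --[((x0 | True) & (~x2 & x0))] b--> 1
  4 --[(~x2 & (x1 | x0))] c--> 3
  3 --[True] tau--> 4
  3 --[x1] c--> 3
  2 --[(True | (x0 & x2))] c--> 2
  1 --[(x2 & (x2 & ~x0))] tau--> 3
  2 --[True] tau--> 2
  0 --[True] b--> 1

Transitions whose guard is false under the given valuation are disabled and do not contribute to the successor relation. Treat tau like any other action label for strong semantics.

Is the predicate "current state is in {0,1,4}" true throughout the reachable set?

Safe = {0,1,4}
Reachable = {0,1,4}
  0: ✓
  1: ✓
  4: ✓

Answer: INVARIANT HOLDS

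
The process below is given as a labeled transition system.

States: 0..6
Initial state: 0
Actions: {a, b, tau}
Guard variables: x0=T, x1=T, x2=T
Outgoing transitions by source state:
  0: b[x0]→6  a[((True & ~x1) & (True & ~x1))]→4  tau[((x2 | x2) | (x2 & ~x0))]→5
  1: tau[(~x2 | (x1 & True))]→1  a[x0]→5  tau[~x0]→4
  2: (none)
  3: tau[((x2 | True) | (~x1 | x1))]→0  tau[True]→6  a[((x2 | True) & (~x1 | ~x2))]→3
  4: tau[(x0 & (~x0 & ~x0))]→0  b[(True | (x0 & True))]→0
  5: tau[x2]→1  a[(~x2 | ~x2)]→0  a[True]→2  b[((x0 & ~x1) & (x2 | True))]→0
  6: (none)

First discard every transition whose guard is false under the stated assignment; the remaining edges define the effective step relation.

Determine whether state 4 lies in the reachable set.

Answer: UNREACHABLE

Analysis:
9 transition(s) survive guard evaluation.
depth 0: {0}
depth 1: {5,6}  total {0,5,6}
depth 2: {1,2}  total {0,1,2,5,6}
R = {0,1,2,5,6}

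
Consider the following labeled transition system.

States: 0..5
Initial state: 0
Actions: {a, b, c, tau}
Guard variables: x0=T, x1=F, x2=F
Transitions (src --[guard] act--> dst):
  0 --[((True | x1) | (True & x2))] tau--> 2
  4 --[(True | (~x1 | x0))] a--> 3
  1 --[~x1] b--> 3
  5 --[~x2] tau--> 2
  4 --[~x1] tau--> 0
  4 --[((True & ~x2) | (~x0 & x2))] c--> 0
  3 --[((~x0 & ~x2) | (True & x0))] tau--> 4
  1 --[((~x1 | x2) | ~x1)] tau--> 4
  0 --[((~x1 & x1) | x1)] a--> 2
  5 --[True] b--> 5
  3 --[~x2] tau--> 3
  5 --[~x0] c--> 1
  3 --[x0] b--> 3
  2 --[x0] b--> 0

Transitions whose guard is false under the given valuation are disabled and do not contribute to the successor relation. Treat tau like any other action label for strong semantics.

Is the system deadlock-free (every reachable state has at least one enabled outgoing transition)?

Reachable = {0,2}
  0: tau→2  [1 exit(s)]
  2: b→0  [1 exit(s)]

Answer: DEADLOCK-FREE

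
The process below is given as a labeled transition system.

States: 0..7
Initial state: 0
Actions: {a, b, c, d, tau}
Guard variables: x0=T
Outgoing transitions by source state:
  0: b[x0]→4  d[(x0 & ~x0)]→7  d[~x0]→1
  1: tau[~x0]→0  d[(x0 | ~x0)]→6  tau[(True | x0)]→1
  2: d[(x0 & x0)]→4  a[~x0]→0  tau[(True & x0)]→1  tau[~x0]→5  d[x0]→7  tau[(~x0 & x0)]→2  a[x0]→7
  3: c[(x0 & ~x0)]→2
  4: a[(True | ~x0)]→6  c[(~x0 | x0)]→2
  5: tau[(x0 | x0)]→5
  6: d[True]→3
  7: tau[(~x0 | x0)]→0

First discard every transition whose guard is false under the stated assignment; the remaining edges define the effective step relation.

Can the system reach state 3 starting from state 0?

12 transition(s) survive guard evaluation.
Layer 0: {0}
Layer 1: {4}  cumulative {0,4}
Layer 2: {2,6}  cumulative {0,2,4,6}
Layer 3: {1,3,7}  cumulative {0,1,2,3,4,6,7}
Reach set: {0,1,2,3,4,6,7}
Path to 3: b·a·d

Answer: REACHABLE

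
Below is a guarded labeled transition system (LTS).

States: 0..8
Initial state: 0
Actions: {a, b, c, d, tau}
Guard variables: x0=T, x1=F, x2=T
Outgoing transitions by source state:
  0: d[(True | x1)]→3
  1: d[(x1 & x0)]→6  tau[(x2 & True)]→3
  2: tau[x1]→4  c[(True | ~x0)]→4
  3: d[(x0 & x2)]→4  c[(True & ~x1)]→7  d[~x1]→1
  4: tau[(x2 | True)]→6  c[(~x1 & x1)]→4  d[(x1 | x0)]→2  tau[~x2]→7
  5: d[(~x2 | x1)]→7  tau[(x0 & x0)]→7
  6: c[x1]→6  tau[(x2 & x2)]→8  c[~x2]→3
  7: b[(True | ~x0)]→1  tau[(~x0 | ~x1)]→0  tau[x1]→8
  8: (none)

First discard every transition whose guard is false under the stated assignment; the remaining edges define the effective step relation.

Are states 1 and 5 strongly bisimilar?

Answer: NOT BISIMILAR

Analysis:
Refine partition for ~:
  round 0: {{0,1,2,3,4,5,6,7,8}}
  round 1: {{0},{1,5,6},{2},{3},{4},{7},{8}}
  round 2: {{0},{1},{2},{3},{4},{5},{6},{7},{8}}
Fixed point at round 3; 9 class(es).
1∈{1}, 5∈{5}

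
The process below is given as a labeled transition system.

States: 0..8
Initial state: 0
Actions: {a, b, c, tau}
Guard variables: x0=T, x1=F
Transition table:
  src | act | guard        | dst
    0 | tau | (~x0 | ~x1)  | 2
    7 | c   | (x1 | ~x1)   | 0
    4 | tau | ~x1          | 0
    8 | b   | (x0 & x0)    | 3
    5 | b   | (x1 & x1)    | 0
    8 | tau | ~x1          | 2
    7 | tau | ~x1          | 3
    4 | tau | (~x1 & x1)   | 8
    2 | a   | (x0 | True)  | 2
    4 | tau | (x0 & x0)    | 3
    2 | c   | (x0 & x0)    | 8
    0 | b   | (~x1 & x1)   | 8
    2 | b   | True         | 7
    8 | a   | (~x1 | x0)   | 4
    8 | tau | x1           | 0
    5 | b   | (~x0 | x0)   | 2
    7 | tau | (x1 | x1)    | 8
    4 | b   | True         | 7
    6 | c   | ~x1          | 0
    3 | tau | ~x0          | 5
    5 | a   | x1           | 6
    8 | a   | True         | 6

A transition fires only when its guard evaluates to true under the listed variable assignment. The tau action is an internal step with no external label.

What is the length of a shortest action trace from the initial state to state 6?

Layered search for 6:
  depth 0: {0}
  depth 1: {2}
  depth 2: {7,8}
  depth 3: {3,4,6}
first hit 6 at d=3 via tau·c·a

Answer: 3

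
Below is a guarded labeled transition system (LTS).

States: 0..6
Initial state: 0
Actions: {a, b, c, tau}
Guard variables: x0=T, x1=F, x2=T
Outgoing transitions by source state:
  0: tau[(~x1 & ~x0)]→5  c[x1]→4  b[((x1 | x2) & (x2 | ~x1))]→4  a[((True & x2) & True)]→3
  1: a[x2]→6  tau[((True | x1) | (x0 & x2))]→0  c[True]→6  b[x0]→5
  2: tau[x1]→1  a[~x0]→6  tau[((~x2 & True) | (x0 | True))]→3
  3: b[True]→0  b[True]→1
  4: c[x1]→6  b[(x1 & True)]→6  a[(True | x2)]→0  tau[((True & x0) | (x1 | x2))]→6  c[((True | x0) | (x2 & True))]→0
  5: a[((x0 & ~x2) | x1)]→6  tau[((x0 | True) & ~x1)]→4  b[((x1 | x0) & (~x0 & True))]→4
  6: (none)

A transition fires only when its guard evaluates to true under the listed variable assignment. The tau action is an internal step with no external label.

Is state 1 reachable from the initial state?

After dropping false guards: 13 live edges.
Layer 0: {0}
Layer 1: {3,4}  cumulative {0,3,4}
Layer 2: {1,6}  cumulative {0,1,3,4,6}
Layer 3: {5}  cumulative {0,1,3,4,5,6}
Reach set: {0,1,3,4,5,6}
witness 1: a·b

Answer: REACHABLE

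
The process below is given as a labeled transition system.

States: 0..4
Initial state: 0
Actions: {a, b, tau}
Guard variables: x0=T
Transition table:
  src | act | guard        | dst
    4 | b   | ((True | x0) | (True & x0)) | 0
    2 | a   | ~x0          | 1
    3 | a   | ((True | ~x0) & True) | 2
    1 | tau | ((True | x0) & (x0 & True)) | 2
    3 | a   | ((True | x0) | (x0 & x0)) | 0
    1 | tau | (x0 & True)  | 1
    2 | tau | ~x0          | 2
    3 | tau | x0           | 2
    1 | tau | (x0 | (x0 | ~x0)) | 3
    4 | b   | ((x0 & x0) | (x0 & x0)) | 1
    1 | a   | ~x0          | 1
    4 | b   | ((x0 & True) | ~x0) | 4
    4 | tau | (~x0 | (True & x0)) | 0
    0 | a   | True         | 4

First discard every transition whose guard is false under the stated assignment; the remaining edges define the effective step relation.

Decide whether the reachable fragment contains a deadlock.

Reach set: {0,1,2,3,4}
  0: a→4  [deg 1]
  1: tau→1  tau→2  tau→3  [deg 3]
  2: ∅  [STUCK]
  3: a→0  a→2  tau→2  [deg 3]
  4: b→0  b→1  b→4  tau→0  [deg 4]
Path to 2: a·b·tau

Answer: DEADLOCK at state 2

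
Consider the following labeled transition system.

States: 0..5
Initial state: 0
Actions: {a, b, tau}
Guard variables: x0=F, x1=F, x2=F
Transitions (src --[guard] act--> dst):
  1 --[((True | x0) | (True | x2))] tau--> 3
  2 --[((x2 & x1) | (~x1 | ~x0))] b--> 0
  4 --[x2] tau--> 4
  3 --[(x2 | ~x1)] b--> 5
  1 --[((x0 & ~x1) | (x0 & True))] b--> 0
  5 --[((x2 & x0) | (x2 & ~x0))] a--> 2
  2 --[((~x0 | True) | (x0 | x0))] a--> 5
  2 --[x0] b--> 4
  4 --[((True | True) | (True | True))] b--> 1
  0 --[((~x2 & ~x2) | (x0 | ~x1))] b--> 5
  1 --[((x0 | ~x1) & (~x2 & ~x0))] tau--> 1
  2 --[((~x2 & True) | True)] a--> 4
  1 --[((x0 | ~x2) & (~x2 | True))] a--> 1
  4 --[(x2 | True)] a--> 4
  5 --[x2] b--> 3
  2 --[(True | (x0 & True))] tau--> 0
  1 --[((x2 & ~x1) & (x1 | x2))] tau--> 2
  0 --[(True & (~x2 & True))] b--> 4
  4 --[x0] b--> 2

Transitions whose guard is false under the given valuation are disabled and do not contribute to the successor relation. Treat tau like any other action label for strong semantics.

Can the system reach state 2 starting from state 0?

Answer: UNREACHABLE

Trace:
12 transition(s) survive guard evaluation.
depth 0: {0}
depth 1: {4,5}  cumulative {0,4,5}
depth 2: {1}  cumulative {0,1,4,5}
depth 3: {3}  cumulative {0,1,3,4,5}
Reach set: {0,1,3,4,5}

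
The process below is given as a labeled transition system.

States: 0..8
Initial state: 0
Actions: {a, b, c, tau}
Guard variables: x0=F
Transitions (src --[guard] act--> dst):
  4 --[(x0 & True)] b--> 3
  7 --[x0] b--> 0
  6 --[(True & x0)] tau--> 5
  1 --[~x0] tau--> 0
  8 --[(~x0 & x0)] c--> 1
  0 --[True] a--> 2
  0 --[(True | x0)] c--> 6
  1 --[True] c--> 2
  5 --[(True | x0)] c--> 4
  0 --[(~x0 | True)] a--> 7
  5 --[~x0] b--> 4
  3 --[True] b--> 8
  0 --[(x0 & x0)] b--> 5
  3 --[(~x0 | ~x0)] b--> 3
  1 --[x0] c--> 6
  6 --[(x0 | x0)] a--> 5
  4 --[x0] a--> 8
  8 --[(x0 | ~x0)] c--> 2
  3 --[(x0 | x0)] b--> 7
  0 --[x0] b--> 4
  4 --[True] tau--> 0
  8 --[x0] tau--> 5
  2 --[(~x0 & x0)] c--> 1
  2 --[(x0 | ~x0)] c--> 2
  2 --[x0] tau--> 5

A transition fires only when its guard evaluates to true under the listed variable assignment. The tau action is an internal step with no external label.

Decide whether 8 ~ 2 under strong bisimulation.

Answer: BISIMILAR

Trace:
Refine partition for ~:
  π0 = {{0,1,2,3,4,5,6,7,8}}
  π1 = {{0},{1},{2,8},{3},{4},{5},{6,7}}
stable after 2 split(s): 7 block(s)
[8]={2,8}  [2]={2,8}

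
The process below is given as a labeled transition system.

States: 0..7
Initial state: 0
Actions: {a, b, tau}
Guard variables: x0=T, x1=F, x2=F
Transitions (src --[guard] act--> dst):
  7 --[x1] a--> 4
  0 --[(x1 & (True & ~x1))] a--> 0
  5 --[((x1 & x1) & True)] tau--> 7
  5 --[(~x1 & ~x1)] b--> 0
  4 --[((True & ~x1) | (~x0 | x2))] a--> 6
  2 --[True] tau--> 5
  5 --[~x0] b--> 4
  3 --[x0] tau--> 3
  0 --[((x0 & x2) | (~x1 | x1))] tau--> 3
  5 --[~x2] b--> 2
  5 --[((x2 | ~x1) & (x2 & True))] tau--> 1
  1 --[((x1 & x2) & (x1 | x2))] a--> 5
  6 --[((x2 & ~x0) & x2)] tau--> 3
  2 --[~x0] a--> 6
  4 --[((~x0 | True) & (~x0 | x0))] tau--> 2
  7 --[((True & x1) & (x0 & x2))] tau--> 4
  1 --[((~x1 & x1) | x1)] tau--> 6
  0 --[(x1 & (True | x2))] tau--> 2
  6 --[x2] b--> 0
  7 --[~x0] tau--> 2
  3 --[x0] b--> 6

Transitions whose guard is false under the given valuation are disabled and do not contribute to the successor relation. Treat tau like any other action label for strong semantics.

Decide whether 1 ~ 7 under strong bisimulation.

Refine partition for ~:
  P[0] = {{0,1,2,3,4,5,6,7}}
  P[1] = {{0,2},{1,6,7},{3},{4},{5}}
  P[2] = {{0},{1,6,7},{2},{3},{4},{5}}
stable after 3 split(s): 6 block(s)
[1]={1,6,7}  [7]={1,6,7}

Answer: BISIMILAR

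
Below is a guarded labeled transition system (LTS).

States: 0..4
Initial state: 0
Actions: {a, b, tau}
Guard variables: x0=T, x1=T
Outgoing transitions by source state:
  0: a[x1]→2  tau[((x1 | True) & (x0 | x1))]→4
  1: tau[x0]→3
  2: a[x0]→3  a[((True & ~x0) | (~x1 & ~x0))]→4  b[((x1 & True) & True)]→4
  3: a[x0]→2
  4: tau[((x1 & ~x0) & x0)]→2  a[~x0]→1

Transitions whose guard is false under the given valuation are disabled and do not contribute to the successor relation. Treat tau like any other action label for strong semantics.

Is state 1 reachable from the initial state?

Answer: UNREACHABLE

Working:
After dropping false guards: 6 live edges.
Layer 0: {0}
Layer 1: {2,4}  cumulative {0,2,4}
Layer 2: {3}  cumulative {0,2,3,4}
Reach set: {0,2,3,4}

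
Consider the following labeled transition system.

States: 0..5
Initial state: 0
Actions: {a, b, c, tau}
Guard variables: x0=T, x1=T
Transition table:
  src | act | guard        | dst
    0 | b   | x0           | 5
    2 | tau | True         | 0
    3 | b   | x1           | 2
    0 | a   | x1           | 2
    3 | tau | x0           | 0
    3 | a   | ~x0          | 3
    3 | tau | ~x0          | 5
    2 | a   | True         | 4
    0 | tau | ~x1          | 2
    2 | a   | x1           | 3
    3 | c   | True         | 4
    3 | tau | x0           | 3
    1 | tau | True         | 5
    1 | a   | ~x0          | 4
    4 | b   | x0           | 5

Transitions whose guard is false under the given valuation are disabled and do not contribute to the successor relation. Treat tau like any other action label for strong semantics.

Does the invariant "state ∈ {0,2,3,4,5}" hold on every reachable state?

Inv-set: {0,2,3,4,5}
Reachable = {0,2,3,4,5}
  0: ✓
  2: ✓
  3: ✓
  4: ✓
  5: ✓

Answer: INVARIANT HOLDS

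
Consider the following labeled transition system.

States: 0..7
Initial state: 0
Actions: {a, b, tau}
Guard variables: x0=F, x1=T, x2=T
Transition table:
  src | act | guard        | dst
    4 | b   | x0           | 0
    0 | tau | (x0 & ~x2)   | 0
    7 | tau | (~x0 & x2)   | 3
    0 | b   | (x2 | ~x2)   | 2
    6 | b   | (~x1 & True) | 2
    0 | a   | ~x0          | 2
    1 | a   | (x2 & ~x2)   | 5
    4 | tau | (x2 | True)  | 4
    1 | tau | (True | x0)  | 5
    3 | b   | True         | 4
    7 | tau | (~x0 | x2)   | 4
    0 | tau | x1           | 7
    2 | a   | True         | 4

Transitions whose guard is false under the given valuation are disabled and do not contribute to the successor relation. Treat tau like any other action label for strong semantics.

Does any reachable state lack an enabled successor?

R = {0,2,3,4,7}
  0: a→2  b→2  tau→7  [3 exit(s)]
  2: a→4  [1 exit(s)]
  3: b→4  [1 exit(s)]
  4: tau→4  [1 exit(s)]
  7: tau→3  tau→4  [2 exit(s)]

Answer: DEADLOCK-FREE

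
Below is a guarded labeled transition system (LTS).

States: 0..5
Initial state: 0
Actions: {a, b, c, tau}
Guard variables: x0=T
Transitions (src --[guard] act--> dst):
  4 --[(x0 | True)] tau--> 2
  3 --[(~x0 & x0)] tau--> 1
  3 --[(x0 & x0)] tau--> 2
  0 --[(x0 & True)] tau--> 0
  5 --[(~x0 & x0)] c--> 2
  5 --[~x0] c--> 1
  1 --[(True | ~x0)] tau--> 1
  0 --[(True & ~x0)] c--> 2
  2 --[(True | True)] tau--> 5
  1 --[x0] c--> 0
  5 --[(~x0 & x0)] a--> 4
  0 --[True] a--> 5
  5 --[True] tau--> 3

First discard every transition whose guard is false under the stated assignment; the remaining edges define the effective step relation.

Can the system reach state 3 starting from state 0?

Guard filter leaves 8 enabled edge(s).
depth 0: {0}
depth 1: {5}  now seen {0,5}
depth 2: {3}  now seen {0,3,5}
depth 3: {2}  now seen {0,2,3,5}
Reach set: {0,2,3,5}
Path to 3: a·tau

Answer: REACHABLE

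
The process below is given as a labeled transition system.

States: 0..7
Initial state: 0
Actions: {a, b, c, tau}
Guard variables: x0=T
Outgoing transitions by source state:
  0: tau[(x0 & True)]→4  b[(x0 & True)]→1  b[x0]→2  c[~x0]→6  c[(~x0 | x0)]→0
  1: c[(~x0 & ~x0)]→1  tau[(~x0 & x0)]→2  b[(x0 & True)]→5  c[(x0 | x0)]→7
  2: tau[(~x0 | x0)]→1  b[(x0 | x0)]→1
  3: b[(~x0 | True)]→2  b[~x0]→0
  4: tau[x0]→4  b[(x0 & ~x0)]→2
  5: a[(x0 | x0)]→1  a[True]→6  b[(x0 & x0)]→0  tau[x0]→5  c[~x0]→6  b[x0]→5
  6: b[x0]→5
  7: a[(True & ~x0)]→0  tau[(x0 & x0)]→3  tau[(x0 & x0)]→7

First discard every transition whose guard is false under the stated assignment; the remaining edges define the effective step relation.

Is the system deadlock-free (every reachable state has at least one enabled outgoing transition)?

R = {0,1,2,3,4,5,6,7}
  0: b→1  b→2  c→0  tau→4  [deg 4]
  1: b→5  c→7  [deg 2]
  2: b→1  tau→1  [deg 2]
  3: b→2  [deg 1]
  4: tau→4  [deg 1]
  5: a→1  a→6  b→0  b→5  tau→5  [deg 5]
  6: b→5  [deg 1]
  7: tau→3  tau→7  [deg 2]

Answer: DEADLOCK-FREE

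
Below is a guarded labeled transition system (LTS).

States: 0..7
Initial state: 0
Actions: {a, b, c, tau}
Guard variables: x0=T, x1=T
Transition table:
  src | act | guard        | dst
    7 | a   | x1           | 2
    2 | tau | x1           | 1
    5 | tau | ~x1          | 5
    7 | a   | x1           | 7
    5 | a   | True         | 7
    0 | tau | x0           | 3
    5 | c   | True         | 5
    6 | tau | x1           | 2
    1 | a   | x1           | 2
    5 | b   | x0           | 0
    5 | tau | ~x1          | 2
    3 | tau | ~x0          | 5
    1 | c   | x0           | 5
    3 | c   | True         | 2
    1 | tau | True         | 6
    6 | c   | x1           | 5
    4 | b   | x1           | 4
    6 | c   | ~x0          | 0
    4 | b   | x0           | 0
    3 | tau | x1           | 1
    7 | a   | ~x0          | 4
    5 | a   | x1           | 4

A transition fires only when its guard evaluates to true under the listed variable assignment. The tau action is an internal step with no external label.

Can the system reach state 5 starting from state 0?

Guard filter leaves 17 enabled edge(s).
depth 0: {0}
depth 1: {3}  total {0,3}
depth 2: {1,2}  total {0,1,2,3}
depth 3: {5,6}  total {0,1,2,3,5,6}
depth 4: {4,7}  total {0,1,2,3,4,5,6,7}
Reachable = {0,1,2,3,4,5,6,7}
Path to 5: tau·tau·c

Answer: REACHABLE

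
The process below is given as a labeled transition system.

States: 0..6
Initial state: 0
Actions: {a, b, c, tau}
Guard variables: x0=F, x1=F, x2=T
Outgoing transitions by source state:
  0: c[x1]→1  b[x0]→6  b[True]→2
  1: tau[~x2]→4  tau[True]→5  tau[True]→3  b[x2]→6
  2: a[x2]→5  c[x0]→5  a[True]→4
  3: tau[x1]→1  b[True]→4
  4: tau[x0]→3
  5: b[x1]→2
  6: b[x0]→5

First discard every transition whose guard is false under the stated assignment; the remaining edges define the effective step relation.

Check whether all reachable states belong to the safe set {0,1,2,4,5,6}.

Allowed set {0,1,2,4,5,6}
R = {0,2,4,5}
  0: ✓
  2: ✓
  4: ✓
  5: ✓

Answer: INVARIANT HOLDS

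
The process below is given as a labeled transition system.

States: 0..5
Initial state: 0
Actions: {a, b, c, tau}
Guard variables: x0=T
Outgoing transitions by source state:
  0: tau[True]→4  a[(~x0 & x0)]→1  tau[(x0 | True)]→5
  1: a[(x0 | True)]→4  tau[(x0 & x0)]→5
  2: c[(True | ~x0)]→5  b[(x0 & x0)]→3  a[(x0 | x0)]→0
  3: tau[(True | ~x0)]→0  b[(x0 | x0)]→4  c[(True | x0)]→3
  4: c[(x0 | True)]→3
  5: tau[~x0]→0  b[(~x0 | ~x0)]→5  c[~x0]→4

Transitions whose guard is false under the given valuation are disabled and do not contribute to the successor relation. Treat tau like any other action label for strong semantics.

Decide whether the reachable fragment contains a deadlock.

Answer: DEADLOCK at state 5

Trace:
Reach set: {0,3,4,5}
  0: tau→4  tau→5  [deg 2]
  3: b→4  c→3  tau→0  [deg 3]
  4: c→3  [deg 1]
  5: ∅  [STUCK]
witness 5: tau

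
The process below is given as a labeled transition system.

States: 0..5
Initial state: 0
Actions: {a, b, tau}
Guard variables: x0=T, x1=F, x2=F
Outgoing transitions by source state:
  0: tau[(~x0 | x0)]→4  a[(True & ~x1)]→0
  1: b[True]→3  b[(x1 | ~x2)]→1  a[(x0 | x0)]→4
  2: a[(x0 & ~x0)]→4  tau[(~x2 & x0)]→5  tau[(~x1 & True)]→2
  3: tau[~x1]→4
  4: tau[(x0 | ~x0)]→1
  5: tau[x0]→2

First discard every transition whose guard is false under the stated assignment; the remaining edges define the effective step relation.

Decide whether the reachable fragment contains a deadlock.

Answer: DEADLOCK-FREE

Working:
Reachable = {0,1,3,4}
  0: a→0  tau→4  [deg 2]
  1: a→4  b→1  b→3  [deg 3]
  3: tau→4  [deg 1]
  4: tau→1  [deg 1]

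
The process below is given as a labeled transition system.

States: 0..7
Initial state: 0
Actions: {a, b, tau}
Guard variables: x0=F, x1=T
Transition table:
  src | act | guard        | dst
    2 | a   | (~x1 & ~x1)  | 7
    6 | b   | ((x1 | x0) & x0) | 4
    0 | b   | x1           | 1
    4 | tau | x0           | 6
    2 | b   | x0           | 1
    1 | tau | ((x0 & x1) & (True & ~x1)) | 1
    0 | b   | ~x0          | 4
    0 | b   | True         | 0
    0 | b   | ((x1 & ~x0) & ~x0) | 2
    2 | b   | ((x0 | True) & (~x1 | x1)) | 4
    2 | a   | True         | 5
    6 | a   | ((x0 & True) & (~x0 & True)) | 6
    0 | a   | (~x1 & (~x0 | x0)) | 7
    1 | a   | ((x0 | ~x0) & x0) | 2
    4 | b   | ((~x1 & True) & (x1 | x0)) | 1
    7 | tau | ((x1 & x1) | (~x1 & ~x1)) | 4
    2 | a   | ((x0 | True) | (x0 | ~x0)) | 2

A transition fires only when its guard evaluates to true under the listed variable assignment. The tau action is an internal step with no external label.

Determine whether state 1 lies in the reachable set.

After dropping false guards: 8 live edges.
depth 0: {0}
depth 1: {1,2,4}  now seen {0,1,2,4}
depth 2: {5}  now seen {0,1,2,4,5}
R = {0,1,2,4,5}
Path to 1: b

Answer: REACHABLE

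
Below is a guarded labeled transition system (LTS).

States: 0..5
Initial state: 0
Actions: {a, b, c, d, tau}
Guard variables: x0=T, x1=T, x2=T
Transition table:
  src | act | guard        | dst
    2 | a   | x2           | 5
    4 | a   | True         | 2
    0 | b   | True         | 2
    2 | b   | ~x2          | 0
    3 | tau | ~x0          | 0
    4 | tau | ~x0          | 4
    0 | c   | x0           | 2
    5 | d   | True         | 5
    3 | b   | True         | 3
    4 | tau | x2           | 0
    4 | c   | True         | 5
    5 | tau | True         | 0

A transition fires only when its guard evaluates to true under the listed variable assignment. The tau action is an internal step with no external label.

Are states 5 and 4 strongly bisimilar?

Compute ~ classes (split until stable):
  P[0] = {{0,1,2,3,4,5}}
  P[1] = {{0},{1},{2},{3},{4},{5}}
6 equivalence class(es) (converged in 2)
[5]={5}  [4]={4}

Answer: NOT BISIMILAR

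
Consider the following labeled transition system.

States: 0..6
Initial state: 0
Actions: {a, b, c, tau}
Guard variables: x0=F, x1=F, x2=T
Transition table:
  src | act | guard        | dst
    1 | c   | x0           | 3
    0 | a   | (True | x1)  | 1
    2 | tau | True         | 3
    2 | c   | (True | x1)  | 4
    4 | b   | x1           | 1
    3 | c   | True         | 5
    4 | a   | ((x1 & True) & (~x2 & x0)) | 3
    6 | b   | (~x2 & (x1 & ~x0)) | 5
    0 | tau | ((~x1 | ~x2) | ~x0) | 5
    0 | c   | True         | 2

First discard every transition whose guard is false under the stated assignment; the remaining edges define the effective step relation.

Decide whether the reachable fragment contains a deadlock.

Answer: DEADLOCK at state 1

Working:
R = {0,1,2,3,4,5}
  0: a→1  c→2  tau→5  [deg 3]
  1: ∅  [STUCK]
  2: c→4  tau→3  [deg 2]
  3: c→5  [deg 1]
  4: ∅  [STUCK]
  5: ∅  [STUCK]
Path to 1: a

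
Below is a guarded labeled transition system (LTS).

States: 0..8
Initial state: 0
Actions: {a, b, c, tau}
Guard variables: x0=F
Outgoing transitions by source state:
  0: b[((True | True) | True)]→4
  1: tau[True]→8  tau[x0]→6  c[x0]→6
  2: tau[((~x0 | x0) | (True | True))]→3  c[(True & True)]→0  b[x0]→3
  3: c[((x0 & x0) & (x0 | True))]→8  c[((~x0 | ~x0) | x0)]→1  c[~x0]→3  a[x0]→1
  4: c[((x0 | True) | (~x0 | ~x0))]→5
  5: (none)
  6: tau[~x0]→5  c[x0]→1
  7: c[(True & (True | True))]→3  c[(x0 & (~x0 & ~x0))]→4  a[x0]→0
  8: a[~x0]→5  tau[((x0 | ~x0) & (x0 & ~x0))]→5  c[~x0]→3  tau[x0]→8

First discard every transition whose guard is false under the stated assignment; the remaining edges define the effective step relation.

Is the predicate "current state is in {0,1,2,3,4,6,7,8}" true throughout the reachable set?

Inv-set: {0,1,2,3,4,6,7,8}
R = {0,4,5}
  0: safe
  4: safe
  5: VIOLATES
witness against invariant: b·c → 5

Answer: INVARIANT VIOLATED at state 5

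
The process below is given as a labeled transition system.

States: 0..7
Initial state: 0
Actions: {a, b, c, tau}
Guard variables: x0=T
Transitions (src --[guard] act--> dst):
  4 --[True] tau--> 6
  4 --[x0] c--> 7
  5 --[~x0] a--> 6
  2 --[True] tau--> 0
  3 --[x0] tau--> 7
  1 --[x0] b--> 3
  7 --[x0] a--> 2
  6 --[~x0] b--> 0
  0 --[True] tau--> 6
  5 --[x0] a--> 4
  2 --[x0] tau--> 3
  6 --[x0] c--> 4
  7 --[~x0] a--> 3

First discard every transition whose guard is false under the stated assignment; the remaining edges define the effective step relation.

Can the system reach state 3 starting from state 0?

Answer: REACHABLE

Working:
Guard filter leaves 10 enabled edge(s).
Layer 0: {0}
Layer 1: {6}  now seen {0,6}
Layer 2: {4}  now seen {0,4,6}
Layer 3: {7}  now seen {0,4,6,7}
Layer 4: {2}  now seen {0,2,4,6,7}
Layer 5: {3}  now seen {0,2,3,4,6,7}
R = {0,2,3,4,6,7}
witness 3: tau·c·c·a·tau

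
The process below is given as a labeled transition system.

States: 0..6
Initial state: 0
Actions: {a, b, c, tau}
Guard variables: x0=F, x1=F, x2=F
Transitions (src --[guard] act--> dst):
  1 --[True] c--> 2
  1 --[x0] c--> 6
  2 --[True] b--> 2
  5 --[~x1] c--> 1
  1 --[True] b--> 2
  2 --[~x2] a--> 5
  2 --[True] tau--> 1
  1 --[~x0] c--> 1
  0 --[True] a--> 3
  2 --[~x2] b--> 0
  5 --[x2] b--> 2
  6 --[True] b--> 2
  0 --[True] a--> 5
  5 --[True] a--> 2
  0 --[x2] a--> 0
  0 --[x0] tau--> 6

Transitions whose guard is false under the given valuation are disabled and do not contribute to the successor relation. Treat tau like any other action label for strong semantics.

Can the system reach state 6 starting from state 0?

Answer: UNREACHABLE

Working:
12 transition(s) survive guard evaluation.
Layer 0: {0}
Layer 1: {3,5}  now seen {0,3,5}
Layer 2: {1,2}  now seen {0,1,2,3,5}
Reachable = {0,1,2,3,5}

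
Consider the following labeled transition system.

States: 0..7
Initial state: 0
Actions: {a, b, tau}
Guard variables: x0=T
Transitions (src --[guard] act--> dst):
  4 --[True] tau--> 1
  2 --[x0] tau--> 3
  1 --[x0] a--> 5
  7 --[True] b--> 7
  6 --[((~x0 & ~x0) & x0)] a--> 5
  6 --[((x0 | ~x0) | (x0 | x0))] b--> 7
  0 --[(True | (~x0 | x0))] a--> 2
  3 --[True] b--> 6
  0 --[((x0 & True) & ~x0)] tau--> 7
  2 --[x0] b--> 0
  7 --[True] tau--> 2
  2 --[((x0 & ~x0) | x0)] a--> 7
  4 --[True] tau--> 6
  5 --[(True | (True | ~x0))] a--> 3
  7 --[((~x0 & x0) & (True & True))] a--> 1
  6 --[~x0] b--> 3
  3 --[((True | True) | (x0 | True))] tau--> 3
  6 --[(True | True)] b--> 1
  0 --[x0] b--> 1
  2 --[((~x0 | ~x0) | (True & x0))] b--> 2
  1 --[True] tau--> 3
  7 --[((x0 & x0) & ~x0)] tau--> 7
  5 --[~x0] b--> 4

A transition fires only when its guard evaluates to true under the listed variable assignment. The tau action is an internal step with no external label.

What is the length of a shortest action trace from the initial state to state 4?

BFS to 4:
  Layer 0: {0}
  Layer 1: {1,2}
  Layer 2: {3,5,7}
  Layer 3: {6}
4 never appears.

Answer: UNREACHABLE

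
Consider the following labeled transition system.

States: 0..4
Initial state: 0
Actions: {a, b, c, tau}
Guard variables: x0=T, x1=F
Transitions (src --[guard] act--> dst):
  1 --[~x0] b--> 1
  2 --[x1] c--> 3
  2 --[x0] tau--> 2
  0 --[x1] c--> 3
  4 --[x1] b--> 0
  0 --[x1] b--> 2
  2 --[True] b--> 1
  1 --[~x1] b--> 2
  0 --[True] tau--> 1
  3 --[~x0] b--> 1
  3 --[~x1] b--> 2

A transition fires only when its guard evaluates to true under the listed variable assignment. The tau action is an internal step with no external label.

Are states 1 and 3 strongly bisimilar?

Answer: BISIMILAR

Trace:
Refine partition for ~:
  round 0: {{0,1,2,3,4}}
  round 1: {{0},{1,3},{2},{4}}
stable after 2 split(s): 4 block(s)
[1]={1,3}  [3]={1,3}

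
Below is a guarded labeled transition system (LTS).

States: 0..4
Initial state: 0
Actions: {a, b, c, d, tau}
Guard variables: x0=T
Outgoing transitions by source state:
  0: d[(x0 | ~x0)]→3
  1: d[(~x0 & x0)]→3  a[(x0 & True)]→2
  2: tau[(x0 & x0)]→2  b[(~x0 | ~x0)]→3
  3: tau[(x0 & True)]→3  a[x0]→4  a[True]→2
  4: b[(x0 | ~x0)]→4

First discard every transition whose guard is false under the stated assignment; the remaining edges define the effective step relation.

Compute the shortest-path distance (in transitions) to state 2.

Answer: 2

Trace:
Breadth-first toward 2:
  L0 = {0}
  L1 = {3}
  L2 = {2,4}
depth(2)=2, e.g. d·a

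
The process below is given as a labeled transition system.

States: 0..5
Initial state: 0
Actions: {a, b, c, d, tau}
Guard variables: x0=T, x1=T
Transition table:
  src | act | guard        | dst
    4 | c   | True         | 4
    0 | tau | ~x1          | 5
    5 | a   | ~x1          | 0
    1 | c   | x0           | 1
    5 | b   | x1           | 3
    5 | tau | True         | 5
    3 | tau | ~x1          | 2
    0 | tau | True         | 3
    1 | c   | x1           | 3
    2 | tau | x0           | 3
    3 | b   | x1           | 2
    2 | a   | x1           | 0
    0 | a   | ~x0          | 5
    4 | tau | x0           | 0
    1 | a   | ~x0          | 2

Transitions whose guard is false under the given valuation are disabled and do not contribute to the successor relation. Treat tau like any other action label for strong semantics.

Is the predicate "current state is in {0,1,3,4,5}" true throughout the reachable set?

Allowed set {0,1,3,4,5}
Reach set: {0,2,3}
  0: ok
  2: ✗ unsafe
  3: ok
reach 2 via tau·b — violates

Answer: INVARIANT VIOLATED at state 2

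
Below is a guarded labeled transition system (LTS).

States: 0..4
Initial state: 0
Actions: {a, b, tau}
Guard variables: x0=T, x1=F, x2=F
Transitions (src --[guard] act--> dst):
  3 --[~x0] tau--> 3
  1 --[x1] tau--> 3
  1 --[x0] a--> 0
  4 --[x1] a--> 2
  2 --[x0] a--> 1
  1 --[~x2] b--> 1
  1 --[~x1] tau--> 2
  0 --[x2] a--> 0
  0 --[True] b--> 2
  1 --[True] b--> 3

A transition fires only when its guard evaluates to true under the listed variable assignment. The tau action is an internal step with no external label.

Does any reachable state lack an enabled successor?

Answer: DEADLOCK at state 3

Analysis:
R = {0,1,2,3}
  0: b→2  [deg 1]
  1: a→0  b→1  b→3  tau→2  [deg 4]
  2: a→1  [deg 1]
  3: ∅  [STUCK]
trace reaching 3: b·a·b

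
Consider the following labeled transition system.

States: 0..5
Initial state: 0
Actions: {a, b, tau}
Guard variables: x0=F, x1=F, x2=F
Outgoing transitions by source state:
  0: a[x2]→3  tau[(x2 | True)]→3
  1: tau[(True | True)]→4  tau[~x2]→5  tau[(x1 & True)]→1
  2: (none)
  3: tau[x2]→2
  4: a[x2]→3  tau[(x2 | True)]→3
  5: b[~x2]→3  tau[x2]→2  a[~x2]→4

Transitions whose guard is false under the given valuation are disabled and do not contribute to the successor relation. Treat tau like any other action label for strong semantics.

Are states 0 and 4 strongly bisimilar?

Compute ~ classes (split until stable):
  round 0: {{0,1,2,3,4,5}}
  round 1: {{0,1,4},{2,3},{5}}
  round 2: {{0,4},{1},{2,3},{5}}
stable after 3 split(s): 4 block(s)
class of 0: {0,4}; class of 4: {0,4}

Answer: BISIMILAR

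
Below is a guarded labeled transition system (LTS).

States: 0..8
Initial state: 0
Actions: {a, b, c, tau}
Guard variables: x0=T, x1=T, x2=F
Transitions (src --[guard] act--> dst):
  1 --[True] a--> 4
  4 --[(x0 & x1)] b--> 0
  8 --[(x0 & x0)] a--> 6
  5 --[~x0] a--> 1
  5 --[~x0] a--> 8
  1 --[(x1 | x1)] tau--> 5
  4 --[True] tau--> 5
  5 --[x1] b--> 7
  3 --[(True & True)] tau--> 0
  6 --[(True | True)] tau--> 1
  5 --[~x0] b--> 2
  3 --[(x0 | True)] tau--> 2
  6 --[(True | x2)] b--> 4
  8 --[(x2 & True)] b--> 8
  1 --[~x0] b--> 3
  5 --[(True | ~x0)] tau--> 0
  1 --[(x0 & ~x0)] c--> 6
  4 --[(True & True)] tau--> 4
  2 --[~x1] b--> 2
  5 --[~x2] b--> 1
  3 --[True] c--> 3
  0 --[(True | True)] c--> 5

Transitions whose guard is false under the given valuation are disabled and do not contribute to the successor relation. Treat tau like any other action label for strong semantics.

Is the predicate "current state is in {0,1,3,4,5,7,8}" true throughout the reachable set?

Answer: INVARIANT HOLDS

Analysis:
Safe = {0,1,3,4,5,7,8}
Reach set: {0,1,4,5,7}
  0: ok
  1: ok
  4: ok
  5: ok
  7: ok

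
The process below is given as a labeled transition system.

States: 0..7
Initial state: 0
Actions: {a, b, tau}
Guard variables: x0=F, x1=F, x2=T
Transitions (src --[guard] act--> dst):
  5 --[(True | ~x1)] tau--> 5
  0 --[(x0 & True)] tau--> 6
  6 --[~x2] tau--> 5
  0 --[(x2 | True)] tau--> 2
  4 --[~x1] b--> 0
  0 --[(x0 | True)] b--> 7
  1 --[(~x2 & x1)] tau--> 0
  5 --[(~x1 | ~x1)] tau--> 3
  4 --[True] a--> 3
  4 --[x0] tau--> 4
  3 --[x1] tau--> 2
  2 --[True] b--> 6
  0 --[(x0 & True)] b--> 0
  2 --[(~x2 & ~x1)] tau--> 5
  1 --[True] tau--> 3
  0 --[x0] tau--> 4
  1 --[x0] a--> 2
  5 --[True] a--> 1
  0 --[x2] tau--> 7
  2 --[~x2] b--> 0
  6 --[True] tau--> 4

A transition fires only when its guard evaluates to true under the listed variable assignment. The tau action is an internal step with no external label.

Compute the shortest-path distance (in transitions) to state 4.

Layered search for 4:
  L0 = {0}
  L1 = {2,7}
  L2 = {6}
  L3 = {4}
4 enters at depth 3; path tau·b·tau

Answer: 3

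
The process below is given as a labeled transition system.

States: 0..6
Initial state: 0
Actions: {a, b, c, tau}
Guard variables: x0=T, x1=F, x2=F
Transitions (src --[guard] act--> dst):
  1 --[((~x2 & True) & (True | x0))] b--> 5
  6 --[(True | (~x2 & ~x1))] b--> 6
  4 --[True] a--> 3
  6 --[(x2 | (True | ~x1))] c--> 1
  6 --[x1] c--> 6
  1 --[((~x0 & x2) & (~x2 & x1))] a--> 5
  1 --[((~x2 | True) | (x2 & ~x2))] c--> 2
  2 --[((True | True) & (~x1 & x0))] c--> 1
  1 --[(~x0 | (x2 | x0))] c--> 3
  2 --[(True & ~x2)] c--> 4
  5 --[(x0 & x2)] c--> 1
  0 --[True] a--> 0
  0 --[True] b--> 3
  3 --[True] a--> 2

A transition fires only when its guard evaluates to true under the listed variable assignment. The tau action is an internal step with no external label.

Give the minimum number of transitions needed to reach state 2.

Breadth-first toward 2:
  depth 0: {0}
  depth 1: {3}
  depth 2: {2}
first hit 2 at d=2 via b·a

Answer: 2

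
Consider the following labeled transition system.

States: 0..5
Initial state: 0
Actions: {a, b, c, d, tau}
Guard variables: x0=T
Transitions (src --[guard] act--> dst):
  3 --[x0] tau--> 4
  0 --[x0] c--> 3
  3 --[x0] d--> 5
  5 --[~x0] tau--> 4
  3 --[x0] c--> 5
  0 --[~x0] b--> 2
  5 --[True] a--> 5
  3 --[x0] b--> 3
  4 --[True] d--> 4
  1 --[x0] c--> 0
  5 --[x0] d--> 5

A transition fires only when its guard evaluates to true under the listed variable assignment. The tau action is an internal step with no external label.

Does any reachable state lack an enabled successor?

Answer: DEADLOCK-FREE

Trace:
Reach set: {0,3,4,5}
  0: c→3  [deg 1]
  3: b→3  c→5  d→5  tau→4  [deg 4]
  4: d→4  [deg 1]
  5: a→5  d→5  [deg 2]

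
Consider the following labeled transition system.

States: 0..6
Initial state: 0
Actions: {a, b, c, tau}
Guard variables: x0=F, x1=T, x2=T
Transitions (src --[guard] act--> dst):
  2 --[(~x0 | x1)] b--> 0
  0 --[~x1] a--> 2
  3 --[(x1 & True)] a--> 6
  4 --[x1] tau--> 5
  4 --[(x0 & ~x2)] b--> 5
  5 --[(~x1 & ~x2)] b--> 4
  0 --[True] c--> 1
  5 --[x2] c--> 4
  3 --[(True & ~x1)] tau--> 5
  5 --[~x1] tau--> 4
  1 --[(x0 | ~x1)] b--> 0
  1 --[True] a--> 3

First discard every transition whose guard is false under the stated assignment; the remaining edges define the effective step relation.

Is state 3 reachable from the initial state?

After dropping false guards: 6 live edges.
L0 = {0}
L1 = {1}  now seen {0,1}
L2 = {3}  now seen {0,1,3}
L3 = {6}  now seen {0,1,3,6}
R = {0,1,3,6}
trace reaching 3: c·a

Answer: REACHABLE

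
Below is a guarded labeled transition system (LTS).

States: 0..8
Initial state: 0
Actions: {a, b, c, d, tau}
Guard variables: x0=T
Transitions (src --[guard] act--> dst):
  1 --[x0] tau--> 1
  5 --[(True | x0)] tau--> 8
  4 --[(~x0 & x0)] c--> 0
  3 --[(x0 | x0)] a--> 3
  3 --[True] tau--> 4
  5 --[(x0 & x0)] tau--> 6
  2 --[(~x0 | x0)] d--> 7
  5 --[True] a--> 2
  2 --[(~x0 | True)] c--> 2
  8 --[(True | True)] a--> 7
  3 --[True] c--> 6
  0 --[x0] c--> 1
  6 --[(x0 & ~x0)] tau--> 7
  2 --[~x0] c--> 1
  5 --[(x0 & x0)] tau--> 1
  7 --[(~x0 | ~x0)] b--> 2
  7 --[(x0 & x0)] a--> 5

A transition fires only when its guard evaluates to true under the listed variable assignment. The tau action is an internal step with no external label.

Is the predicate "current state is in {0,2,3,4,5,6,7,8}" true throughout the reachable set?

Answer: INVARIANT VIOLATED at state 1

Analysis:
Allowed set {0,2,3,4,5,6,7,8}
Reachable = {0,1}
  0: ok
  1: VIOLATES
reach 1 via c — violates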